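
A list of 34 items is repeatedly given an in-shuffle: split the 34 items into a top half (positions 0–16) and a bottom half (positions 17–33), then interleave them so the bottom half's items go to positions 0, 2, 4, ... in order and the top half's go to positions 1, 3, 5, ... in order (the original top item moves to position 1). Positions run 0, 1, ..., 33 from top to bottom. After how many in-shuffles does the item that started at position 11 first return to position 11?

Follow position 11 under repeated in-shuffles:
11 → 23 → 12 → 25 → 16 → 33 → 32 → 30 → 26 → 18 → 2 → 5 → 11
It first returns after 12 in-shuffles.

12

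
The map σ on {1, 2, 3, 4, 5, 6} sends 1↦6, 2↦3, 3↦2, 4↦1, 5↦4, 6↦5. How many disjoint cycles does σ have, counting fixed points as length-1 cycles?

2

Cycle decomposition: (1 6 5 4) (2 3).
2 cycles.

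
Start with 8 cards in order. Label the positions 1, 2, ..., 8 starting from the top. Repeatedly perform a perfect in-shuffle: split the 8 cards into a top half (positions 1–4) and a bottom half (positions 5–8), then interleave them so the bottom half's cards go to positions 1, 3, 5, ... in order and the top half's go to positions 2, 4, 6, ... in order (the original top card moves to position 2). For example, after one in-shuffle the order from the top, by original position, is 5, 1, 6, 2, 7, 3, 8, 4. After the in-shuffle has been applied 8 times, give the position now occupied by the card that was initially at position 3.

Track the card's position through each in-shuffle:
3 → 6 → 3 → 6 → 3 → 6 → 3 → 6 → 3

3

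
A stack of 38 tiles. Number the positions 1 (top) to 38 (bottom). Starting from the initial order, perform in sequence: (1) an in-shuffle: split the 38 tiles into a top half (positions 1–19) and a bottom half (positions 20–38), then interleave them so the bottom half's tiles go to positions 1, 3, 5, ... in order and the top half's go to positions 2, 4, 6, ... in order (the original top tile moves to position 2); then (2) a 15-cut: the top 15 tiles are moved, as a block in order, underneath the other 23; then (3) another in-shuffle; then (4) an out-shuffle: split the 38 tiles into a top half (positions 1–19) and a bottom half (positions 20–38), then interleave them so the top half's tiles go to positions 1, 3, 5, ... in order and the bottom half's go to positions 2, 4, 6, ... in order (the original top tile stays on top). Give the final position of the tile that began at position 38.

9

Track the tile from position 38 forward through each operation:
  after op 1 (in-shuffle): 38 → 37
  after op 2 (cut 15): 37 → 22
  after op 3 (in-shuffle): 22 → 5
  after op 4 (out-shuffle): 5 → 9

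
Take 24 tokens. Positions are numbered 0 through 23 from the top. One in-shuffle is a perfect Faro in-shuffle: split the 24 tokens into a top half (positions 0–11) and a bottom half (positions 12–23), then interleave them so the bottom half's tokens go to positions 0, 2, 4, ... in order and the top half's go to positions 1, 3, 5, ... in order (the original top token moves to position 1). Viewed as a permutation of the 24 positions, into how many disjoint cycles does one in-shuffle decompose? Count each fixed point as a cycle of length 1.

2

Trace each unvisited position around until it returns:
(0 1 3 7 15 6 ... len 20) (4 9 19 14)
2 cycles in total.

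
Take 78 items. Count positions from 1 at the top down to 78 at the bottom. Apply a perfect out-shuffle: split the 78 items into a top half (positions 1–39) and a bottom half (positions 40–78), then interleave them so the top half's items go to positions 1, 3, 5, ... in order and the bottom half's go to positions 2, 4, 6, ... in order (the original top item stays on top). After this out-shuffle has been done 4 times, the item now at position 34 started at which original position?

56

Work backwards from position 34, undoing one out-shuffle at a time:
34 ← 56 ← 67 ← 34 ← 56
So the item now at position 34 started at position 56.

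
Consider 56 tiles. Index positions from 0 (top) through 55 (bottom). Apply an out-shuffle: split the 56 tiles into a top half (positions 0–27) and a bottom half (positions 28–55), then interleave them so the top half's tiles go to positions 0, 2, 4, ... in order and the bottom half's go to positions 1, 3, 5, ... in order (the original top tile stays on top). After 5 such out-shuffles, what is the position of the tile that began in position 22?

Track the tile's position through each out-shuffle:
22 → 44 → 33 → 11 → 22 → 44

44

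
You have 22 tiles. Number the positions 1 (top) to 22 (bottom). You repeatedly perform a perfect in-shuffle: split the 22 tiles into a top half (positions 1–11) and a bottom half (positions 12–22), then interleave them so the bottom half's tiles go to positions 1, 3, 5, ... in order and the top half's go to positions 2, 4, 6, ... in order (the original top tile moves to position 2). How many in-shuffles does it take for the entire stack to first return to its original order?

The in-shuffle permutes the 22 positions with cycle lengths [11, 11].
Every tile is home exactly when every cycle has completed a whole number of laps, i.e. after lcm(11) = 11 in-shuffles.

11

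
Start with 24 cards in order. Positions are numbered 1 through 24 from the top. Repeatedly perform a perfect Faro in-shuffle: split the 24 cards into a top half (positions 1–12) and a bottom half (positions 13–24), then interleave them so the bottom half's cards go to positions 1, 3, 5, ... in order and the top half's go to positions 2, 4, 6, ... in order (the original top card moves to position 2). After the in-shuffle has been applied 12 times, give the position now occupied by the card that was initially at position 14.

19

Track the card's position through each in-shuffle:
14 → 3 → 6 → 12 → 24 → 23 → 21 → 17 → 9 → 18 → 11 → 22 → 19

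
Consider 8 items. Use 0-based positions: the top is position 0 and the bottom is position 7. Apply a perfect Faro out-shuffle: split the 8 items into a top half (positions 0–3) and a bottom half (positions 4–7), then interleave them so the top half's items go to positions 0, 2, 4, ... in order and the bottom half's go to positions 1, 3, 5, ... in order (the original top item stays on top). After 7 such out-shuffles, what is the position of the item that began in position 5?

Track the item's position through each out-shuffle:
5 → 3 → 6 → 5 → 3 → 6 → 5 → 3

3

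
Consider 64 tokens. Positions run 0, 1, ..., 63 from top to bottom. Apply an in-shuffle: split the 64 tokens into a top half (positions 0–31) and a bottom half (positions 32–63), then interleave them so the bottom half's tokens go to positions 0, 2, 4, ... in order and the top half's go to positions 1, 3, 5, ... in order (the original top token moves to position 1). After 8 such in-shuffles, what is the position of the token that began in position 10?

Track the token's position through each in-shuffle:
10 → 21 → 43 → 22 → 45 → 26 → 53 → 42 → 20

20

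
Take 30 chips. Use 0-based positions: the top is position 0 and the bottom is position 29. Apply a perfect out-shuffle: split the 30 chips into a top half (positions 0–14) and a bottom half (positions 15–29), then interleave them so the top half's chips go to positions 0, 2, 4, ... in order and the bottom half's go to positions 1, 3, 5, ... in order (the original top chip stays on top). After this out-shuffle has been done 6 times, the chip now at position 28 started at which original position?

Work backwards from position 28, undoing one out-shuffle at a time:
28 ← 14 ← 7 ← 18 ← 9 ← 19 ← 24
So the chip now at position 28 started at position 24.

24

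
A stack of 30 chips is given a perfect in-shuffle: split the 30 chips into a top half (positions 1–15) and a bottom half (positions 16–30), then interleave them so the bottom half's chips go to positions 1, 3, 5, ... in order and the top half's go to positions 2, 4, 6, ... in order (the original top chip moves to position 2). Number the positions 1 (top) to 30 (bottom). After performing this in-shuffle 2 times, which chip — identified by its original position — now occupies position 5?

9

Work backwards from position 5, undoing one in-shuffle at a time:
5 ← 18 ← 9
So the chip now at position 5 started at position 9.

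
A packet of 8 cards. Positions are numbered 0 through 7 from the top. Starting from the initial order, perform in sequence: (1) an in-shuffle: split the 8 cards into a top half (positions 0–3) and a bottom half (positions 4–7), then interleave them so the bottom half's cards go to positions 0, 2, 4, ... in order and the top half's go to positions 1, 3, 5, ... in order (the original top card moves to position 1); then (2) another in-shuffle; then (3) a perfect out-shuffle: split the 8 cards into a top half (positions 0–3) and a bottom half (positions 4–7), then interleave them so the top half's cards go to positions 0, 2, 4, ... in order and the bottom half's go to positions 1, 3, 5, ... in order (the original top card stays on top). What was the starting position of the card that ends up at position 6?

Undo the operations in reverse order, starting from position 6:
  undo op 3 (out-shuffle, from top half): 6 ← 3
  undo op 2 (in-shuffle, from top half): 3 ← 1
  undo op 1 (in-shuffle, from top half): 1 ← 0
So the card at position 6 came from original position 0.

0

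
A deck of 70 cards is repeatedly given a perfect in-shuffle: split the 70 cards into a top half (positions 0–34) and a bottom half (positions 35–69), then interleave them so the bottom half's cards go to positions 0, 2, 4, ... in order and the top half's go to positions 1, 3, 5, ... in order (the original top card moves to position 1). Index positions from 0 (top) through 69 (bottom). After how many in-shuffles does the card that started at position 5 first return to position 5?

35

Follow position 5 under repeated in-shuffles:
5 → 11 → 23 → 47 → 24 → 49 → 28 → 57 → ... → 5 (length 35)
It first returns after 35 in-shuffles.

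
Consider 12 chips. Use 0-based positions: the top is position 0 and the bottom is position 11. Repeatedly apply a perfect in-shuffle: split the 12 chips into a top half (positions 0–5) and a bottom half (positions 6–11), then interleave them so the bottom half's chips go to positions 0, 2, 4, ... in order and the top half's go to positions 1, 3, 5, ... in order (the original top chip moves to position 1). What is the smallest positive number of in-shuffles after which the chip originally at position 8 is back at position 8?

12

Follow position 8 under repeated in-shuffles:
8 → 4 → 9 → 6 → 0 → 1 → 3 → 7 → 2 → 5 → 11 → 10 → 8
It first returns after 12 in-shuffles.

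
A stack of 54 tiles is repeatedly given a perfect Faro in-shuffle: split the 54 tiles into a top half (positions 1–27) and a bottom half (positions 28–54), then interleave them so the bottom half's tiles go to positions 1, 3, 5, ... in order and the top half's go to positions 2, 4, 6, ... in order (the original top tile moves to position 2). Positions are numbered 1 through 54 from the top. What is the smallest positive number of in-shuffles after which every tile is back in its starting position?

20

The in-shuffle permutes the 54 positions with cycle lengths [4, 10, 20, 20].
Every tile is home exactly when every cycle has completed a whole number of laps, i.e. after lcm(4, 10, 20) = 20 in-shuffles.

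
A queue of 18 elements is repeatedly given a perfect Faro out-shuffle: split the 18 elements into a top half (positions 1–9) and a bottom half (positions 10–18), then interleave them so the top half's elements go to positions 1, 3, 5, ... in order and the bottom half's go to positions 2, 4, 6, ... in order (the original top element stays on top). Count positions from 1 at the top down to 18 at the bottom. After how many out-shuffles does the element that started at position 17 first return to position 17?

Follow position 17 under repeated out-shuffles:
17 → 16 → 14 → 10 → 2 → 3 → 5 → 9 → 17
It first returns after 8 out-shuffles.

8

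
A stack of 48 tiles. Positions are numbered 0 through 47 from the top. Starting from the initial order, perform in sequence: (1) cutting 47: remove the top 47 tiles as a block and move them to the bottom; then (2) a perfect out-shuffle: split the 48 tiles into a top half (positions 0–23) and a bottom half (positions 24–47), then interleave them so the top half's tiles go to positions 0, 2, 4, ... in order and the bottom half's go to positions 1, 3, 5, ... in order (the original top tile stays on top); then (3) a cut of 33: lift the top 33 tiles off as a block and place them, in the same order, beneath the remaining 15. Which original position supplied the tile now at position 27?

5

Undo the operations in reverse order, starting from position 27:
  undo op 3 (cut 33): 27 ← 12
  undo op 2 (out-shuffle, from top half): 12 ← 6
  undo op 1 (cut 47): 6 ← 5
So the tile at position 27 came from original position 5.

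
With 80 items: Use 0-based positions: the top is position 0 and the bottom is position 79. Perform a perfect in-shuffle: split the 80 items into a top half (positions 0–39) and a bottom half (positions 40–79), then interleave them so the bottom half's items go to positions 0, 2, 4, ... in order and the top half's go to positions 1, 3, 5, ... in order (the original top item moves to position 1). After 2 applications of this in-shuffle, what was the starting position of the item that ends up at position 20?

Work backwards from position 20, undoing one in-shuffle at a time:
20 ← 50 ← 65
So the item now at position 20 started at position 65.

65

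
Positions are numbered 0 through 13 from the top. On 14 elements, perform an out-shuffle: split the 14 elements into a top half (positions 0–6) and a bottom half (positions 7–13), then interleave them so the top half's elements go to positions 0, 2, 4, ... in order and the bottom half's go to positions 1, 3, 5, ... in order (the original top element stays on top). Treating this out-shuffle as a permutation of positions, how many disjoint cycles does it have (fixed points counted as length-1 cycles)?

3

Trace each unvisited position around until it returns:
(0) (1 2 4 8 3 6 ... len 12) (13)
3 cycles in total.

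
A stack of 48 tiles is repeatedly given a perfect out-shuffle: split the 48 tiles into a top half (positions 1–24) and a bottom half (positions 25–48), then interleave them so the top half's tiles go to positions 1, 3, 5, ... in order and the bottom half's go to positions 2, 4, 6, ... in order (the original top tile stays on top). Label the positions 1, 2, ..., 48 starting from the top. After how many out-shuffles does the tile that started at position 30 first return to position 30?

Follow position 30 under repeated out-shuffles:
30 → 12 → 23 → 45 → 42 → 36 → 24 → 47 → ... → 30 (length 23)
It first returns after 23 out-shuffles.

23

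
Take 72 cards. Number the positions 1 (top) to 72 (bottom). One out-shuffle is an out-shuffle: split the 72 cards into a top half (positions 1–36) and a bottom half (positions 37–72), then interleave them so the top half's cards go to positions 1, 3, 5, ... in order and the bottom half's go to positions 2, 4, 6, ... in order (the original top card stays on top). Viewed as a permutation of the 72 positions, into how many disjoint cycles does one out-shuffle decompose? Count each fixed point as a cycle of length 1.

Trace each unvisited position around until it returns:
(1) (2 3 5 9 17 33 ... len 35) (8 15 29 57 42 12 ... len 35) (72)
4 cycles in total.

4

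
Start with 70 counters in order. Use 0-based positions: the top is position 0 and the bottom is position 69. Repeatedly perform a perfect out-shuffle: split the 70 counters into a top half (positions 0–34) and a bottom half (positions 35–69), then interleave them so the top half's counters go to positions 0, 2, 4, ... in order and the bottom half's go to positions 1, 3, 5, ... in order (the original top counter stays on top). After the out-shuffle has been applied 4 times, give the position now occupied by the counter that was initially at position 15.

Track the counter's position through each out-shuffle:
15 → 30 → 60 → 51 → 33

33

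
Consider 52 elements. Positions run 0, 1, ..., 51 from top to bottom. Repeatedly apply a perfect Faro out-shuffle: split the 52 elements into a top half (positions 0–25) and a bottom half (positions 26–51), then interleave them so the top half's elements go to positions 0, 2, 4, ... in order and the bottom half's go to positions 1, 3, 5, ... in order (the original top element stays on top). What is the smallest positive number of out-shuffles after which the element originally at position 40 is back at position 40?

8

Follow position 40 under repeated out-shuffles:
40 → 29 → 7 → 14 → 28 → 5 → 10 → 20 → 40
It first returns after 8 out-shuffles.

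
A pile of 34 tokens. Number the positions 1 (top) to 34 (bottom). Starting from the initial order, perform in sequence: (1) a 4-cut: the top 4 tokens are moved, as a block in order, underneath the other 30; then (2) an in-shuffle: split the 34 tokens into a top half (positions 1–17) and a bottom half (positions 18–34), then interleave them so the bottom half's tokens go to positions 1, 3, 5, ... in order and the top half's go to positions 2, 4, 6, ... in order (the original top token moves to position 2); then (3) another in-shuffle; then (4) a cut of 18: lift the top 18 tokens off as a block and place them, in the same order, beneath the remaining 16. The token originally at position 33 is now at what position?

Track the token from position 33 forward through each operation:
  after op 1 (cut 4): 33 → 29
  after op 2 (in-shuffle): 29 → 23
  after op 3 (in-shuffle): 23 → 11
  after op 4 (cut 18): 11 → 27

27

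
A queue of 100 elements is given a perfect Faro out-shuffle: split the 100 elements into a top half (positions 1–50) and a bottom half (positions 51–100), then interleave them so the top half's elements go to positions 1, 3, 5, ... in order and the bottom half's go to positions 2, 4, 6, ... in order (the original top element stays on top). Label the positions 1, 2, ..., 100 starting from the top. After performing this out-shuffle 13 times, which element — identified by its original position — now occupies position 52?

Work backwards from position 52, undoing one out-shuffle at a time:
52 ← 76 ← 88 ← 94 ← 97 ← ... ← 94 (13 steps).
So the element now at position 52 started at position 94.

94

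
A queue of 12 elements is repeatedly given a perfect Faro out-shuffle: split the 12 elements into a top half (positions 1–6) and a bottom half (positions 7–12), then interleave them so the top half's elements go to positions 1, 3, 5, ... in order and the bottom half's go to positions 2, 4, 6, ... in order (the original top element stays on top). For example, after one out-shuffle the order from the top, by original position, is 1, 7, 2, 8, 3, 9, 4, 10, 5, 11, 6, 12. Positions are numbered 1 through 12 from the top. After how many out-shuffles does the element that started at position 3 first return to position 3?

Follow position 3 under repeated out-shuffles:
3 → 5 → 9 → 6 → 11 → 10 → 8 → 4 → 7 → 2 → 3
It first returns after 10 out-shuffles.

10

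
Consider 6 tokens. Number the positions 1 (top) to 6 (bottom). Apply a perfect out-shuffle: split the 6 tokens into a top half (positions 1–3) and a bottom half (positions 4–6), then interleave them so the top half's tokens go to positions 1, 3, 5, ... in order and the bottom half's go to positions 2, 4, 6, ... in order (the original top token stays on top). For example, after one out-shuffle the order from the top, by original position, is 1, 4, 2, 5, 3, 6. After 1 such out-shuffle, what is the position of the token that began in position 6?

6

Position 6 is a fixed point of every out-shuffle, so the token never moves.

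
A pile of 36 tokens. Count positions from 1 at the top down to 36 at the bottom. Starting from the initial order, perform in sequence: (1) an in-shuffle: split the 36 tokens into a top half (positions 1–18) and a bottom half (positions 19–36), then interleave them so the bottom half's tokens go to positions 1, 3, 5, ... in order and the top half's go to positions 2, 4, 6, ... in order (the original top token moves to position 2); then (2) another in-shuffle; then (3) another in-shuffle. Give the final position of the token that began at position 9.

Track the token from position 9 forward through each operation:
  after op 1 (in-shuffle): 9 → 18
  after op 2 (in-shuffle): 18 → 36
  after op 3 (in-shuffle): 36 → 35

35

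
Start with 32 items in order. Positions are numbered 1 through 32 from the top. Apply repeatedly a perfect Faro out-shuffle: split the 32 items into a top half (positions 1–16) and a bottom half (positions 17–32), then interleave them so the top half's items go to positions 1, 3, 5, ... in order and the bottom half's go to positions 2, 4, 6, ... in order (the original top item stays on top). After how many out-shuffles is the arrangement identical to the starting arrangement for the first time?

The out-shuffle permutes the 32 positions with cycle lengths [1, 1, 5, 5, 5, 5, 5, 5].
Every item is home exactly when every cycle has completed a whole number of laps, i.e. after lcm(1, 5) = 5 out-shuffles.

5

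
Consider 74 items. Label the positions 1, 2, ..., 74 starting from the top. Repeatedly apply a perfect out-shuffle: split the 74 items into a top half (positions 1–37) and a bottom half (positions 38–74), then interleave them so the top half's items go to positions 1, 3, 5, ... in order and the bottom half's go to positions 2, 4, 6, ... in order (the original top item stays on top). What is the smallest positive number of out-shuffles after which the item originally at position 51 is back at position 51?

9

Follow position 51 under repeated out-shuffles:
51 → 28 → 55 → 36 → 71 → 68 → 62 → 50 → 26 → 51
It first returns after 9 out-shuffles.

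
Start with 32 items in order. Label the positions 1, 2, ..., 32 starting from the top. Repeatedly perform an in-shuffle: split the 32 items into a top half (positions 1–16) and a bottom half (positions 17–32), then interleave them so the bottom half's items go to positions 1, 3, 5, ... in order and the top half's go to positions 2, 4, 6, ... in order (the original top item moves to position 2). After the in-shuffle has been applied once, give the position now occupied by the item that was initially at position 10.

20

Track the item's position through each in-shuffle:
10 → 20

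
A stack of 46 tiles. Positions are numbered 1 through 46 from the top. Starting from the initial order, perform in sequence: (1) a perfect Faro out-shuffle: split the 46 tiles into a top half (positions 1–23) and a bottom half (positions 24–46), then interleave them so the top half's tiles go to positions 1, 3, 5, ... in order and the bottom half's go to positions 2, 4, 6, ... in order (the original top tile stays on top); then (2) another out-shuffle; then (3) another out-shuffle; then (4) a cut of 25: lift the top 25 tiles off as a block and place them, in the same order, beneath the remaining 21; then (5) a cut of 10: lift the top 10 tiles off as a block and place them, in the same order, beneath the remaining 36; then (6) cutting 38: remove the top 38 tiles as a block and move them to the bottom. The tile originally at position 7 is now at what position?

Track the tile from position 7 forward through each operation:
  after op 1 (out-shuffle): 7 → 13
  after op 2 (out-shuffle): 13 → 25
  after op 3 (out-shuffle): 25 → 4
  after op 4 (cut 25): 4 → 25
  after op 5 (cut 10): 25 → 15
  after op 6 (cut 38): 15 → 23

23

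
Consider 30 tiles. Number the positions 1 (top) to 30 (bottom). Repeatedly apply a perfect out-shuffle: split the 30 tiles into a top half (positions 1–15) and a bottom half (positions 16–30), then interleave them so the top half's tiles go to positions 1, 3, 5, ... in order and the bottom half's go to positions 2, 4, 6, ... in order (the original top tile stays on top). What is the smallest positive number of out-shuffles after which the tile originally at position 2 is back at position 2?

28

Follow position 2 under repeated out-shuffles:
2 → 3 → 5 → 9 → 17 → 4 → 7 → 13 → ... → 2 (length 28)
It first returns after 28 out-shuffles.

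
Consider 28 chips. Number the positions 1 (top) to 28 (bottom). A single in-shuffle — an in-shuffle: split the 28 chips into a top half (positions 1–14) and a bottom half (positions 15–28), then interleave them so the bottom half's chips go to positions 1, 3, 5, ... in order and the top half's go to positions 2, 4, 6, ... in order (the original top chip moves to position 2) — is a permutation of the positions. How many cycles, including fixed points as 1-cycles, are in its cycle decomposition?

Trace each unvisited position around until it returns:
(1 2 4 8 16 3 ... len 28)
1 cycle in total.

1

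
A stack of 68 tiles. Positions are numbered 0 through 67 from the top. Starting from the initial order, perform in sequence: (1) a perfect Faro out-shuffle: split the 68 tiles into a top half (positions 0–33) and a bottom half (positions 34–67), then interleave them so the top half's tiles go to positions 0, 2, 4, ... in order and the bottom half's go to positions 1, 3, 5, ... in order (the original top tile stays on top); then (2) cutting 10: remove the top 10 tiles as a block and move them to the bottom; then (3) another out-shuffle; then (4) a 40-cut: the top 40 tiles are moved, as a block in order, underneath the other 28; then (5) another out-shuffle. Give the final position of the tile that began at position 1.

Track the tile from position 1 forward through each operation:
  after op 1 (out-shuffle): 1 → 2
  after op 2 (cut 10): 2 → 60
  after op 3 (out-shuffle): 60 → 53
  after op 4 (cut 40): 53 → 13
  after op 5 (out-shuffle): 13 → 26

26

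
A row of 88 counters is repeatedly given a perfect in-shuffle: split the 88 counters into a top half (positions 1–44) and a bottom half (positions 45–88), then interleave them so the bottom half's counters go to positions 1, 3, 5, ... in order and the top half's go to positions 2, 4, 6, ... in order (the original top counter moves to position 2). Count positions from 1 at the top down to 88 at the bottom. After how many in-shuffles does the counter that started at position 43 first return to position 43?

Follow position 43 under repeated in-shuffles:
43 → 86 → 83 → 77 → 65 → 41 → 82 → 75 → 61 → 33 → 66 → 43
It first returns after 11 in-shuffles.

11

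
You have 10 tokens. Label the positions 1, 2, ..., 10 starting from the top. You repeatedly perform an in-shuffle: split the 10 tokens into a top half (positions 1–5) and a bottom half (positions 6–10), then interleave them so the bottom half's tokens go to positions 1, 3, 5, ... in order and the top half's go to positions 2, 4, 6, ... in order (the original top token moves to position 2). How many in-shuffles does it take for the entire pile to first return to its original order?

10

The in-shuffle permutes the 10 positions with cycle lengths [10].
Every token is home exactly when every cycle has completed a whole number of laps, i.e. after lcm(10) = 10 in-shuffles.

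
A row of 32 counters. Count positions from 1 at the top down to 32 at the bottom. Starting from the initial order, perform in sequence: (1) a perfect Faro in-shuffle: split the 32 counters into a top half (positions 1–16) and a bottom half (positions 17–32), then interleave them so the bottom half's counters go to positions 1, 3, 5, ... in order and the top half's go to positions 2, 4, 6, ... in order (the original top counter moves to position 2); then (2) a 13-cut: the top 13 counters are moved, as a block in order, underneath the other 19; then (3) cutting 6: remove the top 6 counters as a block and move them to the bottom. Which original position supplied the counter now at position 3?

11

Undo the operations in reverse order, starting from position 3:
  undo op 3 (cut 6): 3 ← 9
  undo op 2 (cut 13): 9 ← 22
  undo op 1 (in-shuffle, from top half): 22 ← 11
So the counter at position 3 came from original position 11.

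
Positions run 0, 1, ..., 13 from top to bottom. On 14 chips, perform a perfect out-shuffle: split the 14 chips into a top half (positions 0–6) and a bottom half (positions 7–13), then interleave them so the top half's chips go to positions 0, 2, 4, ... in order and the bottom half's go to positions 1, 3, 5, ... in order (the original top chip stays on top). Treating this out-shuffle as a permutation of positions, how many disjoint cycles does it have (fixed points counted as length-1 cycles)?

Trace each unvisited position around until it returns:
(0) (1 2 4 8 3 6 ... len 12) (13)
3 cycles in total.

3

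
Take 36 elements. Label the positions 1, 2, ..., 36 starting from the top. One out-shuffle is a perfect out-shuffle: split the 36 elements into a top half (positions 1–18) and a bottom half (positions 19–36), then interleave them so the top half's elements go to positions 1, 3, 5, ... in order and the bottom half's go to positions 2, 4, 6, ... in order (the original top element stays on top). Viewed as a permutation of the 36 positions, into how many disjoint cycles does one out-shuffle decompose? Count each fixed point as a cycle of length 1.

Trace each unvisited position around until it returns:
(1) (2 3 5 9 17 33 ... len 12) (4 7 13 25 14 27 ... len 12) (6 11 21) (8 15 29 22) (16 31 26) (36)
7 cycles in total.

7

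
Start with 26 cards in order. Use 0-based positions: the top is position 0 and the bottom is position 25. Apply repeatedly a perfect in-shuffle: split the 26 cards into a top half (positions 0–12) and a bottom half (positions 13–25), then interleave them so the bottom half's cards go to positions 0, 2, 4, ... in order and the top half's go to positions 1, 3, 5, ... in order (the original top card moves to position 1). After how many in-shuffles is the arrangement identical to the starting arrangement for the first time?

The in-shuffle permutes the 26 positions with cycle lengths [2, 6, 18].
Every card is home exactly when every cycle has completed a whole number of laps, i.e. after lcm(2, 6, 18) = 18 in-shuffles.

18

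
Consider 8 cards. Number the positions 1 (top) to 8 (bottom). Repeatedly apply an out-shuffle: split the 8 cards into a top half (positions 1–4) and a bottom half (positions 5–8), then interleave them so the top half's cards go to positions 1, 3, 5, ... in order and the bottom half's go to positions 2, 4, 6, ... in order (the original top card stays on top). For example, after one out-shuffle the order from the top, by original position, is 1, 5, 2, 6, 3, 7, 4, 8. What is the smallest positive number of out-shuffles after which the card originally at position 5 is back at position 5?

Follow position 5 under repeated out-shuffles:
5 → 2 → 3 → 5
It first returns after 3 out-shuffles.

3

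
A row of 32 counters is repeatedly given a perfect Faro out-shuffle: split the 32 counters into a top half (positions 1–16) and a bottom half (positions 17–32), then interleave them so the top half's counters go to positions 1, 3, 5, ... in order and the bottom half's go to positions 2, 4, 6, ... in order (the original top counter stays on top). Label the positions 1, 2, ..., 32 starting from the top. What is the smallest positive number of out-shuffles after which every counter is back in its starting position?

The out-shuffle permutes the 32 positions with cycle lengths [1, 1, 5, 5, 5, 5, 5, 5].
Every counter is home exactly when every cycle has completed a whole number of laps, i.e. after lcm(1, 5) = 5 out-shuffles.

5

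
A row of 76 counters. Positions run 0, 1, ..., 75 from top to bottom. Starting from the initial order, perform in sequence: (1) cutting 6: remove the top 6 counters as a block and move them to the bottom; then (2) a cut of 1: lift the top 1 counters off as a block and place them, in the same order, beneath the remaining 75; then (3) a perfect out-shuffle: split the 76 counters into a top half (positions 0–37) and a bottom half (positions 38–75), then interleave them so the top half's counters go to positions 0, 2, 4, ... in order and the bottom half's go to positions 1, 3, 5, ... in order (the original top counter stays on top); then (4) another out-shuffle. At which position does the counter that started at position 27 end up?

5

Track the counter from position 27 forward through each operation:
  after op 1 (cut 6): 27 → 21
  after op 2 (cut 1): 21 → 20
  after op 3 (out-shuffle): 20 → 40
  after op 4 (out-shuffle): 40 → 5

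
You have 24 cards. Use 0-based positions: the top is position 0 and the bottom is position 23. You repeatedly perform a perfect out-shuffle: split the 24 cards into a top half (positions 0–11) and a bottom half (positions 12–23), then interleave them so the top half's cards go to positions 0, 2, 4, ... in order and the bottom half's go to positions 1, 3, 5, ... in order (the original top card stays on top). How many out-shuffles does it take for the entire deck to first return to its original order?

The out-shuffle permutes the 24 positions with cycle lengths [1, 1, 11, 11].
Every card is home exactly when every cycle has completed a whole number of laps, i.e. after lcm(1, 11) = 11 out-shuffles.

11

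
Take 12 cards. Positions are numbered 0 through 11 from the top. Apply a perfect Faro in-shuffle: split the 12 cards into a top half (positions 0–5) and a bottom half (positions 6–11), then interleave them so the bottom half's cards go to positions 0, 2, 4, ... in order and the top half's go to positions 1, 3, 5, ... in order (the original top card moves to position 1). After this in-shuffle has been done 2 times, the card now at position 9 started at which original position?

Work backwards from position 9, undoing one in-shuffle at a time:
9 ← 4 ← 8
So the card now at position 9 started at position 8.

8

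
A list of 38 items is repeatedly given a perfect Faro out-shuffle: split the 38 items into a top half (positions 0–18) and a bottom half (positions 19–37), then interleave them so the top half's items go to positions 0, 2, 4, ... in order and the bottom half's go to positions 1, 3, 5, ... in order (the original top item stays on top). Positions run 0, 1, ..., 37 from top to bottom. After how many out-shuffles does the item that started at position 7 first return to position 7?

Follow position 7 under repeated out-shuffles:
7 → 14 → 28 → 19 → 1 → 2 → 4 → 8 → ... → 7 (length 36)
It first returns after 36 out-shuffles.

36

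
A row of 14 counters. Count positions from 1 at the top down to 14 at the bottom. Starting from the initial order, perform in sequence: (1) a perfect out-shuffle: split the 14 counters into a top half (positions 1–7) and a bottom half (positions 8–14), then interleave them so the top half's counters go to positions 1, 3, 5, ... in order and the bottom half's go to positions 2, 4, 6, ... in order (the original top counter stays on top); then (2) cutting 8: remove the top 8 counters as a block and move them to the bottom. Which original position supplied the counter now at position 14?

11

Undo the operations in reverse order, starting from position 14:
  undo op 2 (cut 8): 14 ← 8
  undo op 1 (out-shuffle, from bottom half): 8 ← 11
So the counter at position 14 came from original position 11.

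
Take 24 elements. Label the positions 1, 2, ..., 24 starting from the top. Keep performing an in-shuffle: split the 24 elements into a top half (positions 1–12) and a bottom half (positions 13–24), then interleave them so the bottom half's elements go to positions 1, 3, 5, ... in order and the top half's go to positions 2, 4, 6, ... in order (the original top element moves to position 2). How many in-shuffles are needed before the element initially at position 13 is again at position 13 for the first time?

20

Follow position 13 under repeated in-shuffles:
13 → 1 → 2 → 4 → 8 → 16 → 7 → 14 → 3 → 6 → 12 → 24 → 23 → 21 → 17 → 9 → 18 → 11 → 22 → 19 → 13
It first returns after 20 in-shuffles.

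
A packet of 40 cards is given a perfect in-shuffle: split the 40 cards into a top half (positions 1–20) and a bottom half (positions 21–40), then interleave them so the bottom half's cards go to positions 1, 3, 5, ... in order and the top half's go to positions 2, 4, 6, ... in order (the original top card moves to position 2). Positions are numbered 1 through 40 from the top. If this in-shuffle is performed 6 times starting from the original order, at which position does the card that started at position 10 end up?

25

Track the card's position through each in-shuffle:
10 → 20 → 40 → 39 → 37 → 33 → 25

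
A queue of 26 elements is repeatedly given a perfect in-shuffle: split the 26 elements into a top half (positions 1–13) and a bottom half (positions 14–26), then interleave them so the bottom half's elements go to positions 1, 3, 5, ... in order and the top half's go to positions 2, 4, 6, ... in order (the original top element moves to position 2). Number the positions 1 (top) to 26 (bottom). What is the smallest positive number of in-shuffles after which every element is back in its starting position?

18

The in-shuffle permutes the 26 positions with cycle lengths [2, 6, 18].
Every element is home exactly when every cycle has completed a whole number of laps, i.e. after lcm(2, 6, 18) = 18 in-shuffles.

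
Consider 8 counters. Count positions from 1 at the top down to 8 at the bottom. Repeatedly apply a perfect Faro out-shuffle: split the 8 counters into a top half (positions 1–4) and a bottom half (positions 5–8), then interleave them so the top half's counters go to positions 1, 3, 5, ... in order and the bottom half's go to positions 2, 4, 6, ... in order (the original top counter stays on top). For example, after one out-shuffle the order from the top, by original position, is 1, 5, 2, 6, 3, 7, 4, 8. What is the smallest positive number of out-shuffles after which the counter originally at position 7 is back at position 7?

3

Follow position 7 under repeated out-shuffles:
7 → 6 → 4 → 7
It first returns after 3 out-shuffles.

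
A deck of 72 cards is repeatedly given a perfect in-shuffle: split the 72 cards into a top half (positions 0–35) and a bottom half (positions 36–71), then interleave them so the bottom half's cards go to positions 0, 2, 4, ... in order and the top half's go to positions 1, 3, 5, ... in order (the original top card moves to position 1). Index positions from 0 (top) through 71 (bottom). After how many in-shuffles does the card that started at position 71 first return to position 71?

9

Follow position 71 under repeated in-shuffles:
71 → 70 → 68 → 64 → 56 → 40 → 8 → 17 → 35 → 71
It first returns after 9 in-shuffles.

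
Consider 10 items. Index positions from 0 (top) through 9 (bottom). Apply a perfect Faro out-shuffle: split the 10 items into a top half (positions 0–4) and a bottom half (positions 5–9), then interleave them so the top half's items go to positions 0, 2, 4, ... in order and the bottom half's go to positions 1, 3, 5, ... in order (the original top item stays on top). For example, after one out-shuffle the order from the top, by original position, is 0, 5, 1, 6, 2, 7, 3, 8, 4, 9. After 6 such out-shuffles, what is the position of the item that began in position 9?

9

Position 9 is a fixed point of every out-shuffle, so the item never moves.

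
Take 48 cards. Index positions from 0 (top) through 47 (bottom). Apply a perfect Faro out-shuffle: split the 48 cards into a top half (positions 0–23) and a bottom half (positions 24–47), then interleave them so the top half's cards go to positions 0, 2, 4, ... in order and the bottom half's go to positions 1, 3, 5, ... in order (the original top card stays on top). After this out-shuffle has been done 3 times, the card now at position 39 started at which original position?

46

Work backwards from position 39, undoing one out-shuffle at a time:
39 ← 43 ← 45 ← 46
So the card now at position 39 started at position 46.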